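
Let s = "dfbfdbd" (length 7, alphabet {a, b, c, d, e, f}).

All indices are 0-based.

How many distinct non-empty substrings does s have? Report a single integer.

24

sorted suffixes:
  #0 SA[0]=5  'bd'
  #1 SA[1]=2  'bfdbd'
  #2 SA[2]=6  'd'
  #3 SA[3]=4  'dbd'
  #4 SA[4]=0  'dfbfdbd'
  #5 SA[5]=1  'fbfdbd'
  #6 SA[6]=3  'fdbd'

SA = [5, 2, 6, 4, 0, 1, 3]
rank  pair      lcp
   1  s[5:],s[2:]  1  'b'
   2  s[2:],s[6:]  0  ''
   3  s[6:],s[4:]  1  'd'
   4  s[4:],s[0:]  1  'd'
   5  s[0:],s[1:]  0  ''
   6  s[1:],s[3:]  1  'f'

n(n+1)/2 = 7·8/2 = 28
Σ LCP = 0 + 1 + 0 + 1 + 1 + 0 + 1 = 4
distinct = 28 − 4 = 24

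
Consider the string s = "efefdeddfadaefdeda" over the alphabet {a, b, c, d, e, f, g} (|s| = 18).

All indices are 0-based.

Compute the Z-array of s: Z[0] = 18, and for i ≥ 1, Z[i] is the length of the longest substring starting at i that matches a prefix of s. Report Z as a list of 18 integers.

[18, 0, 2, 0, 0, 1, 0, 0, 0, 0, 0, 0, 2, 0, 0, 1, 0, 0]

Z[0]=18
i=1: i≥r, start 0; Z[1]=0
i=2: i≥r, start 0; Z[2]=2 grow→box=[2,4)
i=3: min(r-i=1, Z[1]=0)=0; Z[3]=0
i=4: i≥r, start 0; Z[4]=0
i=5: i≥r, start 0; Z[5]=1 grow→box=[5,6)
i=6: i≥r, start 0; Z[6]=0
i=7: i≥r, start 0; Z[7]=0
i=8: i≥r, start 0; Z[8]=0
i=9: i≥r, start 0; Z[9]=0
i=10: i≥r, start 0; Z[10]=0
i=11: i≥r, start 0; Z[11]=0
i=12: i≥r, start 0; Z[12]=2 grow→box=[12,14)
i=13: min(r-i=1, Z[1]=0)=0; Z[13]=0
i=14: i≥r, start 0; Z[14]=0
i=15: i≥r, start 0; Z[15]=1 grow→box=[15,16)
i=16: i≥r, start 0; Z[16]=0
i=17: i≥r, start 0; Z[17]=0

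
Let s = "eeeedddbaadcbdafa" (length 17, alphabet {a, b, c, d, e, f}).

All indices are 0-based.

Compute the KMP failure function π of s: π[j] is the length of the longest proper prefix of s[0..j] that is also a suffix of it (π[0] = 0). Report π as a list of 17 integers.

[0, 1, 2, 3, 0, 0, 0, 0, 0, 0, 0, 0, 0, 0, 0, 0, 0]

π[0] = 0
j=1 s[j]='e': π[1]=1 (border 'e')
j=2 s[j]='e': π[2]=2 (border 'ee')
j=3 s[j]='e': π[3]=3 (border 'eee')
j=4 s[j]='d': k: 3→2→1→0; π[4]=0 (border '')
j=5 s[j]='d': π[5]=0 (border '')
j=6 s[j]='d': π[6]=0 (border '')
j=7 s[j]='b': π[7]=0 (border '')
j=8 s[j]='a': π[8]=0 (border '')
j=9 s[j]='a': π[9]=0 (border '')
j=10 s[j]='d': π[10]=0 (border '')
j=11 s[j]='c': π[11]=0 (border '')
j=12 s[j]='b': π[12]=0 (border '')
j=13 s[j]='d': π[13]=0 (border '')
j=14 s[j]='a': π[14]=0 (border '')
j=15 s[j]='f': π[15]=0 (border '')
j=16 s[j]='a': π[16]=0 (border '')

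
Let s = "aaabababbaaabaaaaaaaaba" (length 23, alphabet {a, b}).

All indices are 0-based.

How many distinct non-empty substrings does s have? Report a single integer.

205

sorted suffixes:
  #0 SA[0]=22  'a'
  #1 SA[1]=13  'aaaaaaaaba'
  #2 SA[2]=14  'aaaaaaaba'
  #3 SA[3]=15  'aaaaaaba'
  #4 SA[4]=16  'aaaaaba'
  #5 SA[5]=17  'aaaaba'
  #6 SA[6]=18  'aaaba'
  #7 SA[7]=9  'aaabaaaaaaaaba'
  #8 SA[8]=0  'aaabababbaaabaaaaaaaaba'
  #9 SA[9]=19  'aaba'
  #10 SA[10]=10  'aabaaaaaaaaba'
  #11 SA[11]=1  'aabababbaaabaaaaaaaaba'
  #12 SA[12]=20  'aba'
  #13 SA[13]=11  'abaaaaaaaaba'
  #14 SA[14]=2  'abababbaaabaaaaaaaaba'
  #15 SA[15]=4  'ababbaaabaaaaaaaaba'
  #16 SA[16]=6  'abbaaabaaaaaaaaba'
  #17 SA[17]=21  'ba'
  #18 SA[18]=12  'baaaaaaaaba'
  #19 SA[19]=8  'baaabaaaaaaaaba'
  #20 SA[20]=3  'bababbaaabaaaaaaaaba'
  #21 SA[21]=5  'babbaaabaaaaaaaaba'
  #22 SA[22]=7  'bbaaabaaaaaaaaba'

SA = [22, 13, 14, 15, 16, 17, 18, 9, 0, 19, 10, 1, 20, 11, 2, 4, 6, 21, 12, 8, 3, 5, 7]
rank  pair      lcp
   1  s[22:],s[13:]  1  'a'
   2  s[13:],s[14:]  7  'aaaaaaa'
   3  s[14:],s[15:]  6  'aaaaaa'
   4  s[15:],s[16:]  5  'aaaaa'
   5  s[16:],s[17:]  4  'aaaa'
   6  s[17:],s[18:]  3  'aaa'
   7  s[18:],s[9:]  5  'aaaba'
   8  s[9:],s[0:]  5  'aaaba'
   9  s[0:],s[19:]  2  'aa'
  10  s[19:],s[10:]  4  'aaba'
  11  s[10:],s[1:]  4  'aaba'
  12  s[1:],s[20:]  1  'a'
  13  s[20:],s[11:]  3  'aba'
  14  s[11:],s[2:]  3  'aba'
  15  s[2:],s[4:]  4  'abab'
  16  s[4:],s[6:]  2  'ab'
  17  s[6:],s[21:]  0  ''
  18  s[21:],s[12:]  2  'ba'
  19  s[12:],s[8:]  4  'baaa'
  20  s[8:],s[3:]  2  'ba'
  21  s[3:],s[5:]  3  'bab'
  22  s[5:],s[7:]  1  'b'

n(n+1)/2 = 23·24/2 = 276
Σ LCP = 0 + 1 + 7 + 6 + 5 + 4 + 3 + 5 + 5 + 2 + 4 + 4 + 1 + 3 + 3 + 4 + 2 + 0 + 2 + 4 + 2 + 3 + 1 = 71
distinct = 276 − 71 = 205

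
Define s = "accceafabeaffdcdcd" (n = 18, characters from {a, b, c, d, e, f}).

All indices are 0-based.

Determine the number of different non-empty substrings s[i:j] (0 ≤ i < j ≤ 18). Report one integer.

rank→(start, suffix):
  0 → (7, 'abeaffdcdcd')
  1 → (0, 'accceafabeaffdcdcd')
  2 → (5, 'afabeaffdcdcd')
  3 → (10, 'affdcdcd')
  4 → (8, 'beaffdcdcd')
  5 → (1, 'ccceafabeaffdcdcd')
  6 → (2, 'cceafabeaffdcdcd')
  7 → (16, 'cd')
  8 → (14, 'cdcd')
  9 → (3, 'ceafabeaffdcdcd')
  10 → (17, 'd')
  11 → (15, 'dcd')
  12 → (13, 'dcdcd')
  13 → (4, 'eafabeaffdcdcd')
  14 → (9, 'eaffdcdcd')
  15 → (6, 'fabeaffdcdcd')
  16 → (12, 'fdcdcd')
  17 → (11, 'ffdcdcd')

SA = [7, 0, 5, 10, 8, 1, 2, 16, 14, 3, 17, 15, 13, 4, 9, 6, 12, 11]
[i] adj suffixes → lcp
  [1] 7/0 → 1 ('a')
  [2] 0/5 → 1 ('a')
  [3] 5/10 → 2 ('af')
  [4] 10/8 → 0 ('')
  [5] 8/1 → 0 ('')
  [6] 1/2 → 2 ('cc')
  [7] 2/16 → 1 ('c')
  [8] 16/14 → 2 ('cd')
  [9] 14/3 → 1 ('c')
  [10] 3/17 → 0 ('')
  [11] 17/15 → 1 ('d')
  [12] 15/13 → 3 ('dcd')
  [13] 13/4 → 0 ('')
  [14] 4/9 → 3 ('eaf')
  [15] 9/6 → 0 ('')
  [16] 6/12 → 1 ('f')
  [17] 12/11 → 1 ('f')

n(n+1)/2 = 18·19/2 = 171
Σ LCP = 0 + 1 + 1 + 2 + 0 + 0 + 2 + 1 + 2 + 1 + 0 + 1 + 3 + 0 + 3 + 0 + 1 + 1 = 19
distinct = 171 − 19 = 152

152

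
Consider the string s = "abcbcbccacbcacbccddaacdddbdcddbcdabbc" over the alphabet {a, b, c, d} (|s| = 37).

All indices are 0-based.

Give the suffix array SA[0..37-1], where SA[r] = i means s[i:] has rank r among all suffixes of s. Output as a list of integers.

rank→(start, suffix):
  0 → (19, 'aacdddbdcddbcdabbc')
  1 → (33, 'abbc')
  2 → (0, 'abcbcbccacbcacbccddaacdddbdcddbcdabbc')
  3 → (8, 'acbcacbccddaacdddbdcddbcdabbc')
  4 → (12, 'acbccddaacdddbdcddbcdabbc')
  5 → (20, 'acdddbdcddbcdabbc')
  6 → (34, 'bbc')
  7 → (35, 'bc')
  8 → (10, 'bcacbccddaacdddbdcddbcdabbc')
  9 → (1, 'bcbcbccacbcacbccddaacdddbdcddbcdabbc')
  10 → (3, 'bcbccacbcacbccddaacdddbdcddbcdabbc')
  11 → (5, 'bccacbcacbccddaacdddbdcddbcdabbc')
  12 → (14, 'bccddaacdddbdcddbcdabbc')
  13 → (30, 'bcdabbc')
  14 → (25, 'bdcddbcdabbc')
  15 → (36, 'c')
  16 → (7, 'cacbcacbccddaacdddbdcddbcdabbc')
  17 → (11, 'cacbccddaacdddbdcddbcdabbc')
  18 → (9, 'cbcacbccddaacdddbdcddbcdabbc')
  19 → (2, 'cbcbccacbcacbccddaacdddbdcddbcdabbc')
  20 → (4, 'cbccacbcacbccddaacdddbdcddbcdabbc')
  21 → (13, 'cbccddaacdddbdcddbcdabbc')
  22 → (6, 'ccacbcacbccddaacdddbdcddbcdabbc')
  23 → (15, 'ccddaacdddbdcddbcdabbc')
  24 → (31, 'cdabbc')
  25 → (16, 'cddaacdddbdcddbcdabbc')
  26 → (27, 'cddbcdabbc')
  27 → (21, 'cdddbdcddbcdabbc')
  28 → (18, 'daacdddbdcddbcdabbc')
  29 → (32, 'dabbc')
  30 → (29, 'dbcdabbc')
  31 → (24, 'dbdcddbcdabbc')
  32 → (26, 'dcddbcdabbc')
  33 → (17, 'ddaacdddbdcddbcdabbc')
  34 → (28, 'ddbcdabbc')
  35 → (23, 'ddbdcddbcdabbc')
  36 → (22, 'dddbdcddbcdabbc')

[19, 33, 0, 8, 12, 20, 34, 35, 10, 1, 3, 5, 14, 30, 25, 36, 7, 11, 9, 2, 4, 13, 6, 15, 31, 16, 27, 21, 18, 32, 29, 24, 26, 17, 28, 23, 22]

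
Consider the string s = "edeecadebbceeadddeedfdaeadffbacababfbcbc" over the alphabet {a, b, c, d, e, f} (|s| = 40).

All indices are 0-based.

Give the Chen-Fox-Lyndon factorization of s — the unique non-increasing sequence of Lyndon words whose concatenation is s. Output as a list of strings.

["e", "dee", "c", "adebbcee", "adddeedfdaeadffb", "ac", "ababfbcbc"]

emit factor 1: 'e' (i=0, period=1)
emit factor 2: 'dee' (i=1, period=3)
emit factor 3: 'c' (i=4, period=1)
emit factor 4: 'adebbcee' (i=5, period=8)
emit factor 5: 'adddeedfdaeadffb' (i=13, period=16)
emit factor 6: 'ac' (i=29, period=2)
emit factor 7: 'ababfbcbc' (i=31, period=9)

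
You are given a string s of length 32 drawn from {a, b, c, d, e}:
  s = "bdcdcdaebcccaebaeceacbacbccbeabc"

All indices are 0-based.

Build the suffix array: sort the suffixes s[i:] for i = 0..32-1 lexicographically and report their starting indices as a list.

[29, 19, 22, 12, 6, 15, 21, 14, 30, 24, 8, 0, 27, 31, 11, 20, 23, 26, 10, 25, 9, 4, 2, 17, 5, 3, 1, 28, 18, 13, 7, 16]

sorted suffixes:
  #0 SA[0]=29  'abc'
  #1 SA[1]=19  'acbacbccbeabc'
  #2 SA[2]=22  'acbccbeabc'
  #3 SA[3]=12  'aebaeceacbacbccbeabc'
  #4 SA[4]=6  'aebcccaebaeceacbacbccbeabc'
  #5 SA[5]=15  'aeceacbacbccbeabc'
  #6 SA[6]=21  'bacbccbeabc'
  #7 SA[7]=14  'baeceacbacbccbeabc'
  #8 SA[8]=30  'bc'
  #9 SA[9]=24  'bccbeabc'
  #10 SA[10]=8  'bcccaebaeceacbacbccbeabc'
  #11 SA[11]=0  'bdcdcdaebcccaebaeceacbacbccbeabc'
  #12 SA[12]=27  'beabc'
  #13 SA[13]=31  'c'
  #14 SA[14]=11  'caebaeceacbacbccbeabc'
  #15 SA[15]=20  'cbacbccbeabc'
  #16 SA[16]=23  'cbccbeabc'
  #17 SA[17]=26  'cbeabc'
  #18 SA[18]=10  'ccaebaeceacbacbccbeabc'
  #19 SA[19]=25  'ccbeabc'
  #20 SA[20]=9  'cccaebaeceacbacbccbeabc'
  #21 SA[21]=4  'cdaebcccaebaeceacbacbccbeabc'
  #22 SA[22]=2  'cdcdaebcccaebaeceacbacbccbeabc'
  #23 SA[23]=17  'ceacbacbccbeabc'
  #24 SA[24]=5  'daebcccaebaeceacbacbccbeabc'
  #25 SA[25]=3  'dcdaebcccaebaeceacbacbccbeabc'
  #26 SA[26]=1  'dcdcdaebcccaebaeceacbacbccbeabc'
  #27 SA[27]=28  'eabc'
  #28 SA[28]=18  'eacbacbccbeabc'
  #29 SA[29]=13  'ebaeceacbacbccbeabc'
  #30 SA[30]=7  'ebcccaebaeceacbacbccbeabc'
  #31 SA[31]=16  'eceacbacbccbeabc'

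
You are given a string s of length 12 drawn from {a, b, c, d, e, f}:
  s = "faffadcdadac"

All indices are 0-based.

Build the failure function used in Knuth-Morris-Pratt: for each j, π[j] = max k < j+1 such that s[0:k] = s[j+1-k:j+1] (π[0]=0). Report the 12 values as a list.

π[0] = 0
j=1 s[j]='a': π[1]=0 (border '')
j=2 s[j]='f': π[2]=1 (border 'f')
j=3 s[j]='f': k: 1→0; π[3]=1 (border 'f')
j=4 s[j]='a': π[4]=2 (border 'fa')
j=5 s[j]='d': k: 2→0; π[5]=0 (border '')
j=6 s[j]='c': π[6]=0 (border '')
j=7 s[j]='d': π[7]=0 (border '')
j=8 s[j]='a': π[8]=0 (border '')
j=9 s[j]='d': π[9]=0 (border '')
j=10 s[j]='a': π[10]=0 (border '')
j=11 s[j]='c': π[11]=0 (border '')

[0, 0, 1, 1, 2, 0, 0, 0, 0, 0, 0, 0]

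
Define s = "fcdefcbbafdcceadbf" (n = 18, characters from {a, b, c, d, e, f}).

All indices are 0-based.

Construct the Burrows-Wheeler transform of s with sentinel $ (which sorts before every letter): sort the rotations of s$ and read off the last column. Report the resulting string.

rank  rotation             last
    0  $fcdefcbbafdcceadbf  f
    1  adbf$fcdefcbbafdcce  e
    2  afdcceadbf$fcdefcbb  b
    3  bafdcceadbf$fcdefcb  b
    4  bbafdcceadbf$fcdefc  c
    5  bf$fcdefcbbafdccead  d
    6  cbbafdcceadbf$fcdef  f
    7  cceadbf$fcdefcbbafd  d
    8  cdefcbbafdcceadbf$f  f
    9  ceadbf$fcdefcbbafdc  c
   10  dbf$fcdefcbbafdccea  a
   11  dcceadbf$fcdefcbbaf  f
   12  defcbbafdcceadbf$fc  c
   13  eadbf$fcdefcbbafdcc  c
   14  efcbbafdcceadbf$fcd  d
   15  f$fcdefcbbafdcceadb  b
   16  fcbbafdcceadbf$fcde  e
   17  fcdefcbbafdcceadbf$  $
   18  fdcceadbf$fcdefcbba  a

febbcdfdfcafccdbe$a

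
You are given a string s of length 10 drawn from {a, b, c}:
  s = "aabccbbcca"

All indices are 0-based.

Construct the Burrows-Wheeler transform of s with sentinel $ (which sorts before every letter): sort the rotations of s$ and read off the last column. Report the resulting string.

ac$acbaccbb

rank  rotation     last
    0  $aabccbbcca  a
    1  a$aabccbbcc  c
    2  aabccbbcca$  $
    3  abccbbcca$a  a
    4  bbcca$aabcc  c
    5  bcca$aabccb  b
    6  bccbbcca$aa  a
    7  ca$aabccbbc  c
    8  cbbcca$aabc  c
    9  cca$aabccbb  b
   10  ccbbcca$aab  b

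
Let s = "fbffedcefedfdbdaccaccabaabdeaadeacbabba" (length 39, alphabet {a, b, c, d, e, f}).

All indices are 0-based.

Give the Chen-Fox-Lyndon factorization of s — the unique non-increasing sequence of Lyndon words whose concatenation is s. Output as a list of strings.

["f", "bffedcefedfd", "bd", "acc", "acc", "ab", "aabdeaadeacbabb", "a"]

emit factor 1: 'f' (i=0, period=1)
emit factor 2: 'bffedcefedfd' (i=1, period=12)
emit factor 3: 'bd' (i=13, period=2)
emit factor 4: 'acc' (i=15, period=3)
emit factor 5: 'acc' (i=18, period=3)
emit factor 6: 'ab' (i=21, period=2)
emit factor 7: 'aabdeaadeacbabb' (i=23, period=15)
emit factor 8: 'a' (i=38, period=1)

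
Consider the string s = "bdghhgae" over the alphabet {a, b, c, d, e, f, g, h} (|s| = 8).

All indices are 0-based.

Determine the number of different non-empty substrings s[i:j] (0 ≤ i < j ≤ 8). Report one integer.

34

rank | idx | suffix
   0 |   6 | ae
   1 |   0 | bdghhgae
   2 |   1 | dghhgae
   3 |   7 | e
   4 |   5 | gae
   5 |   2 | ghhgae
   6 |   4 | hgae
   7 |   3 | hhgae

SA = [6, 0, 1, 7, 5, 2, 4, 3]
rank  pair      lcp
   1  s[6:],s[0:]  0  ''
   2  s[0:],s[1:]  0  ''
   3  s[1:],s[7:]  0  ''
   4  s[7:],s[5:]  0  ''
   5  s[5:],s[2:]  1  'g'
   6  s[2:],s[4:]  0  ''
   7  s[4:],s[3:]  1  'h'

n(n+1)/2 = 8·9/2 = 36
Σ LCP = 0 + 0 + 0 + 0 + 0 + 1 + 0 + 1 = 2
distinct = 36 − 2 = 34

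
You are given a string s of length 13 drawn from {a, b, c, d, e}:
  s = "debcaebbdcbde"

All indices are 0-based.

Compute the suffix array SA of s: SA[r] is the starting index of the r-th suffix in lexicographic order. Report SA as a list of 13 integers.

[4, 6, 2, 7, 10, 3, 9, 8, 11, 0, 12, 5, 1]

rank→(start, suffix):
  0 → (4, 'aebbdcbde')
  1 → (6, 'bbdcbde')
  2 → (2, 'bcaebbdcbde')
  3 → (7, 'bdcbde')
  4 → (10, 'bde')
  5 → (3, 'caebbdcbde')
  6 → (9, 'cbde')
  7 → (8, 'dcbde')
  8 → (11, 'de')
  9 → (0, 'debcaebbdcbde')
  10 → (12, 'e')
  11 → (5, 'ebbdcbde')
  12 → (1, 'ebcaebbdcbde')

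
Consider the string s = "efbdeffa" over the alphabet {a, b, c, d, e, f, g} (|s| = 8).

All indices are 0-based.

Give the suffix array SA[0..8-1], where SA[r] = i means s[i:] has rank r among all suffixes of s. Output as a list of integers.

rank | idx | suffix
   0 |   7 | a
   1 |   2 | bdeffa
   2 |   3 | deffa
   3 |   0 | efbdeffa
   4 |   4 | effa
   5 |   6 | fa
   6 |   1 | fbdeffa
   7 |   5 | ffa

[7, 2, 3, 0, 4, 6, 1, 5]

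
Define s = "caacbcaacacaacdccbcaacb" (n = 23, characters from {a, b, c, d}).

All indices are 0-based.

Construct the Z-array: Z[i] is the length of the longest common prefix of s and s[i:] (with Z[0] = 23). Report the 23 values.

Z[0]=23
i=1: fresh scan; Z[1]=0
i=2: fresh scan; Z[2]=0
i=3: fresh scan; Z[3]=1 grow→box=[3,4)
i=4: fresh scan; Z[4]=0
i=5: fresh scan; Z[5]=4 grow→box=[5,9)
i=6: min(r-i=3, Z[1]=0)=0; Z[6]=0
i=7: min(r-i=2, Z[2]=0)=0; Z[7]=0
i=8: min(r-i=1, Z[3]=1)=1; Z[8]=2 grow→box=[8,10)
i=9: min(r-i=1, Z[1]=0)=0; Z[9]=0
i=10: fresh scan; Z[10]=4 grow→box=[10,14)
i=11: min(r-i=3, Z[1]=0)=0; Z[11]=0
i=12: min(r-i=2, Z[2]=0)=0; Z[12]=0
i=13: min(r-i=1, Z[3]=1)=1; Z[13]=1
i=14: fresh scan; Z[14]=0
i=15: fresh scan; Z[15]=1 grow→box=[15,16)
i=16: fresh scan; Z[16]=1 grow→box=[16,17)
i=17: fresh scan; Z[17]=0
i=18: fresh scan; Z[18]=5 grow→box=[18,23)
i=19: min(r-i=4, Z[1]=0)=0; Z[19]=0
i=20: min(r-i=3, Z[2]=0)=0; Z[20]=0
i=21: min(r-i=2, Z[3]=1)=1; Z[21]=1
i=22: min(r-i=1, Z[4]=0)=0; Z[22]=0

[23, 0, 0, 1, 0, 4, 0, 0, 2, 0, 4, 0, 0, 1, 0, 1, 1, 0, 5, 0, 0, 1, 0]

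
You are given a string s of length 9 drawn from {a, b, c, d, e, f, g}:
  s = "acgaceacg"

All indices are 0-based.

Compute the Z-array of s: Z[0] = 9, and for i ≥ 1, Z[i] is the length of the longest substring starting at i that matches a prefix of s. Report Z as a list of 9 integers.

[9, 0, 0, 2, 0, 0, 3, 0, 0]

Z[0]=9
i=1: i≥r, start 0; Z[1]=0
i=2: i≥r, start 0; Z[2]=0
i=3: i≥r, start 0; Z[3]=2 extend→box=[3,5)
i=4: min(r-i=1, Z[1]=0)=0; Z[4]=0
i=5: i≥r, start 0; Z[5]=0
i=6: i≥r, start 0; Z[6]=3 extend→box=[6,9)
i=7: min(r-i=2, Z[1]=0)=0; Z[7]=0
i=8: min(r-i=1, Z[2]=0)=0; Z[8]=0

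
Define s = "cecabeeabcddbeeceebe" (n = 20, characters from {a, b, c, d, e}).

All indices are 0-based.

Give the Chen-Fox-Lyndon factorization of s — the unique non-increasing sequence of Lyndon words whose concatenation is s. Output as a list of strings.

["ce", "c", "abee", "abcddbeeceebe"]

emit factor 1: 'ce' (i=0, period=2)
emit factor 2: 'c' (i=2, period=1)
emit factor 3: 'abee' (i=3, period=4)
emit factor 4: 'abcddbeeceebe' (i=7, period=13)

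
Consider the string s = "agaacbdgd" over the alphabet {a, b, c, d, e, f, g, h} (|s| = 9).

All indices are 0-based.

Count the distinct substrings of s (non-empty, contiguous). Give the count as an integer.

sorted suffixes:
  #0 SA[0]=2  'aacbdgd'
  #1 SA[1]=3  'acbdgd'
  #2 SA[2]=0  'agaacbdgd'
  #3 SA[3]=5  'bdgd'
  #4 SA[4]=4  'cbdgd'
  #5 SA[5]=8  'd'
  #6 SA[6]=6  'dgd'
  #7 SA[7]=1  'gaacbdgd'
  #8 SA[8]=7  'gd'

SA = [2, 3, 0, 5, 4, 8, 6, 1, 7]
rank  pair      lcp
   1  s[2:],s[3:]  1  'a'
   2  s[3:],s[0:]  1  'a'
   3  s[0:],s[5:]  0  ''
   4  s[5:],s[4:]  0  ''
   5  s[4:],s[8:]  0  ''
   6  s[8:],s[6:]  1  'd'
   7  s[6:],s[1:]  0  ''
   8  s[1:],s[7:]  1  'g'

n(n+1)/2 = 9·10/2 = 45
Σ LCP = 0 + 1 + 1 + 0 + 0 + 0 + 1 + 0 + 1 = 4
distinct = 45 − 4 = 41

41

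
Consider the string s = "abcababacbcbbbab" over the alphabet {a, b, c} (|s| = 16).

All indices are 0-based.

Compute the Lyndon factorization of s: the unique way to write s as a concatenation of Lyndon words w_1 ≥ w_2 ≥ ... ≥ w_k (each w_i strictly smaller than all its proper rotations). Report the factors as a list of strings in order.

["abc", "ababacbcbbb", "ab"]

emit factor 1: 'abc' (i=0, period=3)
emit factor 2: 'ababacbcbbb' (i=3, period=11)
emit factor 3: 'ab' (i=14, period=2)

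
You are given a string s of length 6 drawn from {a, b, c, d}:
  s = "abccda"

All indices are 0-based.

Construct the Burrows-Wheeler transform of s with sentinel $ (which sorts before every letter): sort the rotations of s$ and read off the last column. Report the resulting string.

ad$abcc

rank  rotation last
    0  $abccda  a
    1  a$abccd  d
    2  abccda$  $
    3  bccda$a  a
    4  ccda$ab  b
    5  cda$abc  c
    6  da$abcc  c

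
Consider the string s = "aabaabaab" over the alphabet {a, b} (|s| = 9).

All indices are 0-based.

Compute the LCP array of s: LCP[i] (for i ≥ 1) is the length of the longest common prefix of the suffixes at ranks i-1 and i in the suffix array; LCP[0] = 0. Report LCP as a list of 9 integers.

[0, 3, 6, 1, 2, 5, 0, 1, 4]

rank | idx | suffix
   0 |   6 | aab
   1 |   3 | aabaab
   2 |   0 | aabaabaab
   3 |   7 | ab
   4 |   4 | abaab
   5 |   1 | abaabaab
   6 |   8 | b
   7 |   5 | baab
   8 |   2 | baabaab

SA = [6, 3, 0, 7, 4, 1, 8, 5, 2]
i: (SA[i-1],SA[i]) lcp shared
  1: (6,3) 3 'aab'
  2: (3,0) 6 'aabaab'
  3: (0,7) 1 'a'
  4: (7,4) 2 'ab'
  5: (4,1) 5 'abaab'
  6: (1,8) 0 ''
  7: (8,5) 1 'b'
  8: (5,2) 4 'baab'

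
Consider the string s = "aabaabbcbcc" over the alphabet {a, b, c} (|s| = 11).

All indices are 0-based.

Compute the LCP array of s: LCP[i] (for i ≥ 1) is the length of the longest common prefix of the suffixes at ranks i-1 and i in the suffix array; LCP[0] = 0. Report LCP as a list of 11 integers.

rank→(start, suffix):
  0 → (0, 'aabaabbcbcc')
  1 → (3, 'aabbcbcc')
  2 → (1, 'abaabbcbcc')
  3 → (4, 'abbcbcc')
  4 → (2, 'baabbcbcc')
  5 → (5, 'bbcbcc')
  6 → (6, 'bcbcc')
  7 → (8, 'bcc')
  8 → (10, 'c')
  9 → (7, 'cbcc')
  10 → (9, 'cc')

SA = [0, 3, 1, 4, 2, 5, 6, 8, 10, 7, 9]
i: (SA[i-1],SA[i]) lcp shared
  1: (0,3) 3 'aab'
  2: (3,1) 1 'a'
  3: (1,4) 2 'ab'
  4: (4,2) 0 ''
  5: (2,5) 1 'b'
  6: (5,6) 1 'b'
  7: (6,8) 2 'bc'
  8: (8,10) 0 ''
  9: (10,7) 1 'c'
  10: (7,9) 1 'c'

[0, 3, 1, 2, 0, 1, 1, 2, 0, 1, 1]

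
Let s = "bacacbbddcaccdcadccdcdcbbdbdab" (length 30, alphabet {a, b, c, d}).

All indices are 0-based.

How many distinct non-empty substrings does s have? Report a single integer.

sorted suffixes:
  #0 SA[0]=28  'ab'
  #1 SA[1]=1  'acacbbddcaccdcadccdcdcbbdbdab'
  #2 SA[2]=3  'acbbddcaccdcadccdcdcbbdbdab'
  #3 SA[3]=10  'accdcadccdcdcbbdbdab'
  #4 SA[4]=15  'adccdcdcbbdbdab'
  #5 SA[5]=29  'b'
  #6 SA[6]=0  'bacacbbddcaccdcadccdcdcbbdbdab'
  #7 SA[7]=23  'bbdbdab'
  #8 SA[8]=5  'bbddcaccdcadccdcdcbbdbdab'
  #9 SA[9]=26  'bdab'
  #10 SA[10]=24  'bdbdab'
  #11 SA[11]=6  'bddcaccdcadccdcdcbbdbdab'
  #12 SA[12]=2  'cacbbddcaccdcadccdcdcbbdbdab'
  #13 SA[13]=9  'caccdcadccdcdcbbdbdab'
  #14 SA[14]=14  'cadccdcdcbbdbdab'
  #15 SA[15]=22  'cbbdbdab'
  #16 SA[16]=4  'cbbddcaccdcadccdcdcbbdbdab'
  #17 SA[17]=11  'ccdcadccdcdcbbdbdab'
  #18 SA[18]=17  'ccdcdcbbdbdab'
  #19 SA[19]=12  'cdcadccdcdcbbdbdab'
  #20 SA[20]=20  'cdcbbdbdab'
  #21 SA[21]=18  'cdcdcbbdbdab'
  #22 SA[22]=27  'dab'
  #23 SA[23]=25  'dbdab'
  #24 SA[24]=8  'dcaccdcadccdcdcbbdbdab'
  #25 SA[25]=13  'dcadccdcdcbbdbdab'
  #26 SA[26]=21  'dcbbdbdab'
  #27 SA[27]=16  'dccdcdcbbdbdab'
  #28 SA[28]=19  'dcdcbbdbdab'
  #29 SA[29]=7  'ddcaccdcadccdcdcbbdbdab'

SA = [28, 1, 3, 10, 15, 29, 0, 23, 5, 26, 24, 6, 2, 9, 14, 22, 4, 11, 17, 12, 20, 18, 27, 25, 8, 13, 21, 16, 19, 7]
i: (SA[i-1],SA[i]) lcp shared
  1: (28,1) 1 'a'
  2: (1,3) 2 'ac'
  3: (3,10) 2 'ac'
  4: (10,15) 1 'a'
  5: (15,29) 0 ''
  6: (29,0) 1 'b'
  7: (0,23) 1 'b'
  8: (23,5) 3 'bbd'
  9: (5,26) 1 'b'
  10: (26,24) 2 'bd'
  11: (24,6) 2 'bd'
  12: (6,2) 0 ''
  13: (2,9) 3 'cac'
  14: (9,14) 2 'ca'
  15: (14,22) 1 'c'
  16: (22,4) 4 'cbbd'
  17: (4,11) 1 'c'
  18: (11,17) 4 'ccdc'
  19: (17,12) 1 'c'
  20: (12,20) 3 'cdc'
  21: (20,18) 3 'cdc'
  22: (18,27) 0 ''
  23: (27,25) 1 'd'
  24: (25,8) 1 'd'
  25: (8,13) 3 'dca'
  26: (13,21) 2 'dc'
  27: (21,16) 2 'dc'
  28: (16,19) 2 'dc'
  29: (19,7) 1 'd'

n(n+1)/2 = 30·31/2 = 465
Σ LCP = 0 + 1 + 2 + 2 + 1 + 0 + 1 + 1 + 3 + 1 + 2 + 2 + 0 + 3 + 2 + 1 + 4 + 1 + 4 + 1 + 3 + 3 + 0 + 1 + 1 + 3 + 2 + 2 + 2 + 1 = 50
distinct = 465 − 50 = 415

415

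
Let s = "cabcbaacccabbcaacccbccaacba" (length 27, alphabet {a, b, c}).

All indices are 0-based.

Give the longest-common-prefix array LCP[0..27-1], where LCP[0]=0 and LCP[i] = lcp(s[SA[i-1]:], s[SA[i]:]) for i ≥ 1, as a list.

[0, 1, 3, 5, 1, 2, 1, 2, 4, 0, 2, 1, 1, 2, 2, 0, 4, 2, 3, 1, 3, 2, 1, 3, 2, 2, 3]

rank→(start, suffix):
  0 → (26, 'a')
  1 → (22, 'aacba')
  2 → (5, 'aacccabbcaacccbccaacba')
  3 → (14, 'aacccbccaacba')
  4 → (10, 'abbcaacccbccaacba')
  5 → (1, 'abcbaacccabbcaacccbccaacba')
  6 → (23, 'acba')
  7 → (6, 'acccabbcaacccbccaacba')
  8 → (15, 'acccbccaacba')
  9 → (25, 'ba')
  10 → (4, 'baacccabbcaacccbccaacba')
  11 → (11, 'bbcaacccbccaacba')
  12 → (12, 'bcaacccbccaacba')
  13 → (2, 'bcbaacccabbcaacccbccaacba')
  14 → (19, 'bccaacba')
  15 → (21, 'caacba')
  16 → (13, 'caacccbccaacba')
  17 → (9, 'cabbcaacccbccaacba')
  18 → (0, 'cabcbaacccabbcaacccbccaacba')
  19 → (24, 'cba')
  20 → (3, 'cbaacccabbcaacccbccaacba')
  21 → (18, 'cbccaacba')
  22 → (20, 'ccaacba')
  23 → (8, 'ccabbcaacccbccaacba')
  24 → (17, 'ccbccaacba')
  25 → (7, 'cccabbcaacccbccaacba')
  26 → (16, 'cccbccaacba')

SA = [26, 22, 5, 14, 10, 1, 23, 6, 15, 25, 4, 11, 12, 2, 19, 21, 13, 9, 0, 24, 3, 18, 20, 8, 17, 7, 16]
i: (SA[i-1],SA[i]) lcp shared
  1: (26,22) 1 'a'
  2: (22,5) 3 'aac'
  3: (5,14) 5 'aaccc'
  4: (14,10) 1 'a'
  5: (10,1) 2 'ab'
  6: (1,23) 1 'a'
  7: (23,6) 2 'ac'
  8: (6,15) 4 'accc'
  9: (15,25) 0 ''
  10: (25,4) 2 'ba'
  11: (4,11) 1 'b'
  12: (11,12) 1 'b'
  13: (12,2) 2 'bc'
  14: (2,19) 2 'bc'
  15: (19,21) 0 ''
  16: (21,13) 4 'caac'
  17: (13,9) 2 'ca'
  18: (9,0) 3 'cab'
  19: (0,24) 1 'c'
  20: (24,3) 3 'cba'
  21: (3,18) 2 'cb'
  22: (18,20) 1 'c'
  23: (20,8) 3 'cca'
  24: (8,17) 2 'cc'
  25: (17,7) 2 'cc'
  26: (7,16) 3 'ccc'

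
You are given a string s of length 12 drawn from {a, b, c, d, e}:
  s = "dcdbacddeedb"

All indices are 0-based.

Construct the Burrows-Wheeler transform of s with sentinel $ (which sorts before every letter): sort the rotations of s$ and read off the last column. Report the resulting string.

bbdddaec$cded

rank  rotation       last
    0  $dcdbacddeedb  b
    1  acddeedb$dcdb  b
    2  b$dcdbacddeed  d
    3  bacddeedb$dcd  d
    4  cdbacddeedb$d  d
    5  cddeedb$dcdba  a
    6  db$dcdbacddee  e
    7  dbacddeedb$dc  c
    8  dcdbacddeedb$  $
    9  ddeedb$dcdbac  c
   10  deedb$dcdbacd  d
   11  edb$dcdbacdde  e
   12  eedb$dcdbacdd  d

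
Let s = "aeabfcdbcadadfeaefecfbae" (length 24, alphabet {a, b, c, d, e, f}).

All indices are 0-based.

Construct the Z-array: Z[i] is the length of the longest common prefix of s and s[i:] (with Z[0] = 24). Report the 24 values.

Z[0]=24
i=1: i≥r, start 0; Z[1]=0
i=2: i≥r, start 0; Z[2]=1 scan→box=[2,3)
i=3: i≥r, start 0; Z[3]=0
i=4: i≥r, start 0; Z[4]=0
i=5: i≥r, start 0; Z[5]=0
i=6: i≥r, start 0; Z[6]=0
i=7: i≥r, start 0; Z[7]=0
i=8: i≥r, start 0; Z[8]=0
i=9: i≥r, start 0; Z[9]=1 scan→box=[9,10)
i=10: i≥r, start 0; Z[10]=0
i=11: i≥r, start 0; Z[11]=1 scan→box=[11,12)
i=12: i≥r, start 0; Z[12]=0
i=13: i≥r, start 0; Z[13]=0
i=14: i≥r, start 0; Z[14]=0
i=15: i≥r, start 0; Z[15]=2 scan→box=[15,17)
i=16: min(r-i=1, Z[1]=0)=0; Z[16]=0
i=17: i≥r, start 0; Z[17]=0
i=18: i≥r, start 0; Z[18]=0
i=19: i≥r, start 0; Z[19]=0
i=20: i≥r, start 0; Z[20]=0
i=21: i≥r, start 0; Z[21]=0
i=22: i≥r, start 0; Z[22]=2 scan→box=[22,24)
i=23: min(r-i=1, Z[1]=0)=0; Z[23]=0

[24, 0, 1, 0, 0, 0, 0, 0, 0, 1, 0, 1, 0, 0, 0, 2, 0, 0, 0, 0, 0, 0, 2, 0]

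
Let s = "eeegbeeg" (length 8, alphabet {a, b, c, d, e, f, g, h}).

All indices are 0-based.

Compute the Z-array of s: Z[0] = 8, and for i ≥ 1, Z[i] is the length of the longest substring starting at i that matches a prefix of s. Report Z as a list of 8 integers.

[8, 2, 1, 0, 0, 2, 1, 0]

Z[0]=8
i=1: i≥r, start 0; Z[1]=2 scan→box=[1,3)
i=2: min(r-i=1, Z[1]=2)=1; Z[2]=1
i=3: i≥r, start 0; Z[3]=0
i=4: i≥r, start 0; Z[4]=0
i=5: i≥r, start 0; Z[5]=2 scan→box=[5,7)
i=6: min(r-i=1, Z[1]=2)=1; Z[6]=1
i=7: i≥r, start 0; Z[7]=0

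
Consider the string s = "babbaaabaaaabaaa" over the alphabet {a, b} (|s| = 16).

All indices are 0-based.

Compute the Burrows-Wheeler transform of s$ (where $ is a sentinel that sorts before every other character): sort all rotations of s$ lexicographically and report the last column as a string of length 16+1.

aaabbabaaaabaab$a

rank  rotation           last
    0  $babbaaabaaaabaaa  a
    1  a$babbaaabaaaabaa  a
    2  aa$babbaaabaaaaba  a
    3  aaa$babbaaabaaaab  b
    4  aaaabaaa$babbaaab  b
    5  aaabaaa$babbaaaba  a
    6  aaabaaaabaaa$babb  b
    7  aabaaa$babbaaabaa  a
    8  aabaaaabaaa$babba  a
    9  abaaa$babbaaabaaa  a
   10  abaaaabaaa$babbaa  a
   11  abbaaabaaaabaaa$b  b
   12  baaa$babbaaabaaaa  a
   13  baaaabaaa$babbaaa  a
   14  baaabaaaabaaa$bab  b
   15  babbaaabaaaabaaa$  $
   16  bbaaabaaaabaaa$ba  a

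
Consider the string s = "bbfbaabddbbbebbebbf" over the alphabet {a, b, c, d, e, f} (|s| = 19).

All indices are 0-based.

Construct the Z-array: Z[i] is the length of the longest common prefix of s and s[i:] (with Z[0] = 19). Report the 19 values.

[19, 1, 0, 1, 0, 0, 1, 0, 0, 2, 2, 1, 0, 2, 1, 0, 3, 1, 0]

Z[0]=19
i=1: i≥r, start 0; Z[1]=1 scan→box=[1,2)
i=2: i≥r, start 0; Z[2]=0
i=3: i≥r, start 0; Z[3]=1 scan→box=[3,4)
i=4: i≥r, start 0; Z[4]=0
i=5: i≥r, start 0; Z[5]=0
i=6: i≥r, start 0; Z[6]=1 scan→box=[6,7)
i=7: i≥r, start 0; Z[7]=0
i=8: i≥r, start 0; Z[8]=0
i=9: i≥r, start 0; Z[9]=2 scan→box=[9,11)
i=10: min(r-i=1, Z[1]=1)=1; Z[10]=2 scan→box=[10,12)
i=11: min(r-i=1, Z[1]=1)=1; Z[11]=1
i=12: i≥r, start 0; Z[12]=0
i=13: i≥r, start 0; Z[13]=2 scan→box=[13,15)
i=14: min(r-i=1, Z[1]=1)=1; Z[14]=1
i=15: i≥r, start 0; Z[15]=0
i=16: i≥r, start 0; Z[16]=3 scan→box=[16,19)
i=17: min(r-i=2, Z[1]=1)=1; Z[17]=1
i=18: min(r-i=1, Z[2]=0)=0; Z[18]=0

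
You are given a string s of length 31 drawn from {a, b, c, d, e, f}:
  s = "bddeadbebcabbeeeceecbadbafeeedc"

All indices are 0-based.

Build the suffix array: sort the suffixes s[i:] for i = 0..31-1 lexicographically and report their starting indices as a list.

[10, 21, 4, 24, 20, 23, 11, 8, 0, 6, 12, 30, 9, 19, 16, 22, 5, 29, 1, 2, 3, 7, 18, 15, 28, 17, 14, 27, 13, 26, 25]

rank | idx | suffix
   0 |  10 | abbeeeceecbadbafeeedc
   1 |  21 | adbafeeedc
   2 |   4 | adbebcabbeeeceecbadbafeeedc
   3 |  24 | afeeedc
   4 |  20 | badbafeeedc
   5 |  23 | bafeeedc
   6 |  11 | bbeeeceecbadbafeeedc
   7 |   8 | bcabbeeeceecbadbafeeedc
   8 |   0 | bddeadbebcabbeeeceecbadbafeeedc
   9 |   6 | bebcabbeeeceecbadbafeeedc
  10 |  12 | beeeceecbadbafeeedc
  11 |  30 | c
  12 |   9 | cabbeeeceecbadbafeeedc
  13 |  19 | cbadbafeeedc
  14 |  16 | ceecbadbafeeedc
  15 |  22 | dbafeeedc
  16 |   5 | dbebcabbeeeceecbadbafeeedc
  17 |  29 | dc
  18 |   1 | ddeadbebcabbeeeceecbadbafeeedc
  19 |   2 | deadbebcabbeeeceecbadbafeeedc
  20 |   3 | eadbebcabbeeeceecbadbafeeedc
  21 |   7 | ebcabbeeeceecbadbafeeedc
  22 |  18 | ecbadbafeeedc
  23 |  15 | eceecbadbafeeedc
  24 |  28 | edc
  25 |  17 | eecbadbafeeedc
  26 |  14 | eeceecbadbafeeedc
  27 |  27 | eedc
  28 |  13 | eeeceecbadbafeeedc
  29 |  26 | eeedc
  30 |  25 | feeedc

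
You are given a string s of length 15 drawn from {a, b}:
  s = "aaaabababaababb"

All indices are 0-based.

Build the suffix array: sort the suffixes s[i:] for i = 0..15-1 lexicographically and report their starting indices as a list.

[0, 1, 2, 9, 7, 5, 3, 10, 12, 14, 8, 6, 4, 11, 13]

sorted suffixes:
  #0 SA[0]=0  'aaaabababaababb'
  #1 SA[1]=1  'aaabababaababb'
  #2 SA[2]=2  'aabababaababb'
  #3 SA[3]=9  'aababb'
  #4 SA[4]=7  'abaababb'
  #5 SA[5]=5  'ababaababb'
  #6 SA[6]=3  'abababaababb'
  #7 SA[7]=10  'ababb'
  #8 SA[8]=12  'abb'
  #9 SA[9]=14  'b'
  #10 SA[10]=8  'baababb'
  #11 SA[11]=6  'babaababb'
  #12 SA[12]=4  'bababaababb'
  #13 SA[13]=11  'babb'
  #14 SA[14]=13  'bb'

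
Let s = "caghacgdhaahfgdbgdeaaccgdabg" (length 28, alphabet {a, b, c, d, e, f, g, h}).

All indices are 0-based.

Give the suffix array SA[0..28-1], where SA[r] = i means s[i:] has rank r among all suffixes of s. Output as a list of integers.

[19, 9, 25, 20, 4, 1, 10, 26, 15, 0, 21, 22, 5, 24, 14, 17, 7, 18, 12, 27, 23, 13, 16, 6, 2, 8, 3, 11]

rank→(start, suffix):
  0 → (19, 'aaccgdabg')
  1 → (9, 'aahfgdbgdeaaccgdabg')
  2 → (25, 'abg')
  3 → (20, 'accgdabg')
  4 → (4, 'acgdhaahfgdbgdeaaccgdabg')
  5 → (1, 'aghacgdhaahfgdbgdeaaccgdabg')
  6 → (10, 'ahfgdbgdeaaccgdabg')
  7 → (26, 'bg')
  8 → (15, 'bgdeaaccgdabg')
  9 → (0, 'caghacgdhaahfgdbgdeaaccgdabg')
  10 → (21, 'ccgdabg')
  11 → (22, 'cgdabg')
  12 → (5, 'cgdhaahfgdbgdeaaccgdabg')
  13 → (24, 'dabg')
  14 → (14, 'dbgdeaaccgdabg')
  15 → (17, 'deaaccgdabg')
  16 → (7, 'dhaahfgdbgdeaaccgdabg')
  17 → (18, 'eaaccgdabg')
  18 → (12, 'fgdbgdeaaccgdabg')
  19 → (27, 'g')
  20 → (23, 'gdabg')
  21 → (13, 'gdbgdeaaccgdabg')
  22 → (16, 'gdeaaccgdabg')
  23 → (6, 'gdhaahfgdbgdeaaccgdabg')
  24 → (2, 'ghacgdhaahfgdbgdeaaccgdabg')
  25 → (8, 'haahfgdbgdeaaccgdabg')
  26 → (3, 'hacgdhaahfgdbgdeaaccgdabg')
  27 → (11, 'hfgdbgdeaaccgdabg')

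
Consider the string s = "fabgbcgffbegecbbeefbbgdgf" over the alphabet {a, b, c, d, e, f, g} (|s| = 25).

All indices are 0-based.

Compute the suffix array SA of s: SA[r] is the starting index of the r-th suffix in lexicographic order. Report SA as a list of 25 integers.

[1, 14, 19, 4, 15, 9, 2, 20, 13, 5, 22, 12, 16, 17, 10, 24, 0, 18, 8, 7, 3, 21, 11, 23, 6]

rank→(start, suffix):
  0 → (1, 'abgbcgffbegecbbeefbbgdgf')
  1 → (14, 'bbeefbbgdgf')
  2 → (19, 'bbgdgf')
  3 → (4, 'bcgffbegecbbeefbbgdgf')
  4 → (15, 'beefbbgdgf')
  5 → (9, 'begecbbeefbbgdgf')
  6 → (2, 'bgbcgffbegecbbeefbbgdgf')
  7 → (20, 'bgdgf')
  8 → (13, 'cbbeefbbgdgf')
  9 → (5, 'cgffbegecbbeefbbgdgf')
  10 → (22, 'dgf')
  11 → (12, 'ecbbeefbbgdgf')
  12 → (16, 'eefbbgdgf')
  13 → (17, 'efbbgdgf')
  14 → (10, 'egecbbeefbbgdgf')
  15 → (24, 'f')
  16 → (0, 'fabgbcgffbegecbbeefbbgdgf')
  17 → (18, 'fbbgdgf')
  18 → (8, 'fbegecbbeefbbgdgf')
  19 → (7, 'ffbegecbbeefbbgdgf')
  20 → (3, 'gbcgffbegecbbeefbbgdgf')
  21 → (21, 'gdgf')
  22 → (11, 'gecbbeefbbgdgf')
  23 → (23, 'gf')
  24 → (6, 'gffbegecbbeefbbgdgf')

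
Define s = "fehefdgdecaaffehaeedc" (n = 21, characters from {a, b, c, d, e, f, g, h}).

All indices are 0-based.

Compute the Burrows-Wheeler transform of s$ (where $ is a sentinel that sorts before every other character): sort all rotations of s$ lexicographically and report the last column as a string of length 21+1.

cchadeegfdeahffef$adee

rank  rotation                last
    0  $fehefdgdecaaffehaeedc  c
    1  aaffehaeedc$fehefdgdec  c
    2  aeedc$fehefdgdecaaffeh  h
    3  affehaeedc$fehefdgdeca  a
    4  c$fehefdgdecaaffehaeed  d
    5  caaffehaeedc$fehefdgde  e
    6  dc$fehefdgdecaaffehaee  e
    7  decaaffehaeedc$fehefdg  g
    8  dgdecaaffehaeedc$fehef  f
    9  ecaaffehaeedc$fehefdgd  d
   10  edc$fehefdgdecaaffehae  e
   11  eedc$fehefdgdecaaffeha  a
   12  efdgdecaaffehaeedc$feh  h
   13  ehaeedc$fehefdgdecaaff  f
   14  ehefdgdecaaffehaeedc$f  f
   15  fdgdecaaffehaeedc$fehe  e
   16  fehaeedc$fehefdgdecaaf  f
   17  fehefdgdecaaffehaeedc$  $
   18  ffehaeedc$fehefdgdecaa  a
   19  gdecaaffehaeedc$fehefd  d
   20  haeedc$fehefdgdecaaffe  e
   21  hefdgdecaaffehaeedc$fe  e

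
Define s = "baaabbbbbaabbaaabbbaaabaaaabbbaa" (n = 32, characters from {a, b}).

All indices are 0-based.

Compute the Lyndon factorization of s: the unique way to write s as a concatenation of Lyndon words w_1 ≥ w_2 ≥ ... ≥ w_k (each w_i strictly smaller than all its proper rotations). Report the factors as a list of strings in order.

emit factor 1: 'b' (i=0, period=1)
emit factor 2: 'aaabbbbbaabb' (i=1, period=12)
emit factor 3: 'aaabbb' (i=13, period=6)
emit factor 4: 'aaab' (i=19, period=4)
emit factor 5: 'aaaabbb' (i=23, period=7)
emit factor 6: 'a' (i=30, period=1)
emit factor 7: 'a' (i=31, period=1)

["b", "aaabbbbbaabb", "aaabbb", "aaab", "aaaabbb", "a", "a"]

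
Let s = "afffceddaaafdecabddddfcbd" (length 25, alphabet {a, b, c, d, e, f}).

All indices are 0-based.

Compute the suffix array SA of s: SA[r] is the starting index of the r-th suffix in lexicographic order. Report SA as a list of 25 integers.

[8, 9, 15, 10, 0, 23, 16, 14, 22, 4, 24, 7, 6, 17, 18, 19, 12, 20, 13, 5, 21, 3, 11, 2, 1]

rank | idx | suffix
   0 |   8 | aaafdecabddddfcbd
   1 |   9 | aafdecabddddfcbd
   2 |  15 | abddddfcbd
   3 |  10 | afdecabddddfcbd
   4 |   0 | afffceddaaafdecabddddfcbd
   5 |  23 | bd
   6 |  16 | bddddfcbd
   7 |  14 | cabddddfcbd
   8 |  22 | cbd
   9 |   4 | ceddaaafdecabddddfcbd
  10 |  24 | d
  11 |   7 | daaafdecabddddfcbd
  12 |   6 | ddaaafdecabddddfcbd
  13 |  17 | ddddfcbd
  14 |  18 | dddfcbd
  15 |  19 | ddfcbd
  16 |  12 | decabddddfcbd
  17 |  20 | dfcbd
  18 |  13 | ecabddddfcbd
  19 |   5 | eddaaafdecabddddfcbd
  20 |  21 | fcbd
  21 |   3 | fceddaaafdecabddddfcbd
  22 |  11 | fdecabddddfcbd
  23 |   2 | ffceddaaafdecabddddfcbd
  24 |   1 | fffceddaaafdecabddddfcbd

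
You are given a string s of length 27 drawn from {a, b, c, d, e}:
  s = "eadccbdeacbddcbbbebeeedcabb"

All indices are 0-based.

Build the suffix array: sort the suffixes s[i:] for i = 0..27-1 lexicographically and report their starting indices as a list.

[24, 8, 1, 26, 25, 14, 15, 10, 5, 16, 18, 23, 13, 9, 4, 3, 22, 12, 2, 11, 6, 7, 0, 17, 21, 20, 19]

rank | idx | suffix
   0 |  24 | abb
   1 |   8 | acbddcbbbebeeedcabb
   2 |   1 | adccbdeacbddcbbbebeeedcabb
   3 |  26 | b
   4 |  25 | bb
   5 |  14 | bbbebeeedcabb
   6 |  15 | bbebeeedcabb
   7 |  10 | bddcbbbebeeedcabb
   8 |   5 | bdeacbddcbbbebeeedcabb
   9 |  16 | bebeeedcabb
  10 |  18 | beeedcabb
  11 |  23 | cabb
  12 |  13 | cbbbebeeedcabb
  13 |   9 | cbddcbbbebeeedcabb
  14 |   4 | cbdeacbddcbbbebeeedcabb
  15 |   3 | ccbdeacbddcbbbebeeedcabb
  16 |  22 | dcabb
  17 |  12 | dcbbbebeeedcabb
  18 |   2 | dccbdeacbddcbbbebeeedcabb
  19 |  11 | ddcbbbebeeedcabb
  20 |   6 | deacbddcbbbebeeedcabb
  21 |   7 | eacbddcbbbebeeedcabb
  22 |   0 | eadccbdeacbddcbbbebeeedcabb
  23 |  17 | ebeeedcabb
  24 |  21 | edcabb
  25 |  20 | eedcabb
  26 |  19 | eeedcabb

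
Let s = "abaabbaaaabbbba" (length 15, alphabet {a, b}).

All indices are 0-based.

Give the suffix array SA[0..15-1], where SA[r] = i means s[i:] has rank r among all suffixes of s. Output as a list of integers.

[14, 6, 7, 2, 8, 0, 3, 9, 13, 5, 1, 12, 4, 11, 10]

sorted suffixes:
  #0 SA[0]=14  'a'
  #1 SA[1]=6  'aaaabbbba'
  #2 SA[2]=7  'aaabbbba'
  #3 SA[3]=2  'aabbaaaabbbba'
  #4 SA[4]=8  'aabbbba'
  #5 SA[5]=0  'abaabbaaaabbbba'
  #6 SA[6]=3  'abbaaaabbbba'
  #7 SA[7]=9  'abbbba'
  #8 SA[8]=13  'ba'
  #9 SA[9]=5  'baaaabbbba'
  #10 SA[10]=1  'baabbaaaabbbba'
  #11 SA[11]=12  'bba'
  #12 SA[12]=4  'bbaaaabbbba'
  #13 SA[13]=11  'bbba'
  #14 SA[14]=10  'bbbba'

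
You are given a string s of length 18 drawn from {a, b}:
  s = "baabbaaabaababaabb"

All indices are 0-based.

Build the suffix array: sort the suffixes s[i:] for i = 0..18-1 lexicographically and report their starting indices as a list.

sorted suffixes:
  #0 SA[0]=5  'aaabaababaabb'
  #1 SA[1]=6  'aabaababaabb'
  #2 SA[2]=9  'aababaabb'
  #3 SA[3]=14  'aabb'
  #4 SA[4]=1  'aabbaaabaababaabb'
  #5 SA[5]=7  'abaababaabb'
  #6 SA[6]=12  'abaabb'
  #7 SA[7]=10  'ababaabb'
  #8 SA[8]=15  'abb'
  #9 SA[9]=2  'abbaaabaababaabb'
  #10 SA[10]=17  'b'
  #11 SA[11]=4  'baaabaababaabb'
  #12 SA[12]=8  'baababaabb'
  #13 SA[13]=13  'baabb'
  #14 SA[14]=0  'baabbaaabaababaabb'
  #15 SA[15]=11  'babaabb'
  #16 SA[16]=16  'bb'
  #17 SA[17]=3  'bbaaabaababaabb'

[5, 6, 9, 14, 1, 7, 12, 10, 15, 2, 17, 4, 8, 13, 0, 11, 16, 3]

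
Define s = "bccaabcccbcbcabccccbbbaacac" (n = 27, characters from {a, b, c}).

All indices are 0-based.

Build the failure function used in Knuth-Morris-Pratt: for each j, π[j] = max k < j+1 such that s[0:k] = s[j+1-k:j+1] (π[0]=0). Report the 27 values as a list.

[0, 0, 0, 0, 0, 1, 2, 3, 0, 1, 2, 1, 2, 0, 1, 2, 3, 0, 0, 1, 1, 1, 0, 0, 0, 0, 0]

π[0] = 0
j=1 s[j]='c': π[1]=0 (border '')
j=2 s[j]='c': π[2]=0 (border '')
j=3 s[j]='a': π[3]=0 (border '')
j=4 s[j]='a': π[4]=0 (border '')
j=5 s[j]='b': π[5]=1 (border 'b')
j=6 s[j]='c': π[6]=2 (border 'bc')
j=7 s[j]='c': π[7]=3 (border 'bcc')
j=8 s[j]='c': k: 3→0; π[8]=0 (border '')
j=9 s[j]='b': π[9]=1 (border 'b')
j=10 s[j]='c': π[10]=2 (border 'bc')
j=11 s[j]='b': k: 2→0; π[11]=1 (border 'b')
j=12 s[j]='c': π[12]=2 (border 'bc')
j=13 s[j]='a': k: 2→0; π[13]=0 (border '')
j=14 s[j]='b': π[14]=1 (border 'b')
j=15 s[j]='c': π[15]=2 (border 'bc')
j=16 s[j]='c': π[16]=3 (border 'bcc')
j=17 s[j]='c': k: 3→0; π[17]=0 (border '')
j=18 s[j]='c': π[18]=0 (border '')
j=19 s[j]='b': π[19]=1 (border 'b')
j=20 s[j]='b': k: 1→0; π[20]=1 (border 'b')
j=21 s[j]='b': k: 1→0; π[21]=1 (border 'b')
j=22 s[j]='a': k: 1→0; π[22]=0 (border '')
j=23 s[j]='a': π[23]=0 (border '')
j=24 s[j]='c': π[24]=0 (border '')
j=25 s[j]='a': π[25]=0 (border '')
j=26 s[j]='c': π[26]=0 (border '')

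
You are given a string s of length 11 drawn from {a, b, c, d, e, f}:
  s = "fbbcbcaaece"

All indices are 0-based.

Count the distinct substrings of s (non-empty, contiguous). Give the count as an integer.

sorted suffixes:
  #0 SA[0]=6  'aaece'
  #1 SA[1]=7  'aece'
  #2 SA[2]=1  'bbcbcaaece'
  #3 SA[3]=4  'bcaaece'
  #4 SA[4]=2  'bcbcaaece'
  #5 SA[5]=5  'caaece'
  #6 SA[6]=3  'cbcaaece'
  #7 SA[7]=9  'ce'
  #8 SA[8]=10  'e'
  #9 SA[9]=8  'ece'
  #10 SA[10]=0  'fbbcbcaaece'

SA = [6, 7, 1, 4, 2, 5, 3, 9, 10, 8, 0]
i: (SA[i-1],SA[i]) lcp shared
  1: (6,7) 1 'a'
  2: (7,1) 0 ''
  3: (1,4) 1 'b'
  4: (4,2) 2 'bc'
  5: (2,5) 0 ''
  6: (5,3) 1 'c'
  7: (3,9) 1 'c'
  8: (9,10) 0 ''
  9: (10,8) 1 'e'
  10: (8,0) 0 ''

n(n+1)/2 = 11·12/2 = 66
Σ LCP = 0 + 1 + 0 + 1 + 2 + 0 + 1 + 1 + 0 + 1 + 0 = 7
distinct = 66 − 7 = 59

59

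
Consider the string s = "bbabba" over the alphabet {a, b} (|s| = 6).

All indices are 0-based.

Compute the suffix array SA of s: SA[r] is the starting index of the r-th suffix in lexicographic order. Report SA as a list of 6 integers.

[5, 2, 4, 1, 3, 0]

sorted suffixes:
  #0 SA[0]=5  'a'
  #1 SA[1]=2  'abba'
  #2 SA[2]=4  'ba'
  #3 SA[3]=1  'babba'
  #4 SA[4]=3  'bba'
  #5 SA[5]=0  'bbabba'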